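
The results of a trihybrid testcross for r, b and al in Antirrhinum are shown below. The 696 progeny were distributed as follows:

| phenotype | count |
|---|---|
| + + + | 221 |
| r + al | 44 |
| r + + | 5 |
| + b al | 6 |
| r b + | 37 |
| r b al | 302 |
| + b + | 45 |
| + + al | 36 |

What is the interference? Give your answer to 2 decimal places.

0.09

The two most frequent reciprocal classes, + + + and r b al, are the parental types, so the F1 was + + + / r b al.
The two rarest classes, r + + and + b al, are the double crossovers. Comparing them with the parentals, only the r allele has switched, so r is the middle locus and the order is b – r – al.
b–r: (89 + 11)/696 = 0.1437; r–al: (73 + 11)/696 = 0.1207.
Expected DCO frequency = 0.1437 × 0.1207 ≈ 0.01734; observed = 11/696 ≈ 0.01580.
Coefficient of coincidence = 0.01580/0.01734 ≈ 0.91; interference = 1 − 0.91 = 0.09.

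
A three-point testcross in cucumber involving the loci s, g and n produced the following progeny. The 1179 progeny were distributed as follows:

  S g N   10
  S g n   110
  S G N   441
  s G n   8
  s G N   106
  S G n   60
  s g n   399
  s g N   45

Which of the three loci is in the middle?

The two most frequent reciprocal classes, S G N and s g n, are the parental types, so the F1 was S G N / s g n.
The two rarest classes, S g N and s G n, are the double crossovers. Comparing them with the parentals, only the g allele has switched, so g is the middle locus and the order is n – g – s.

g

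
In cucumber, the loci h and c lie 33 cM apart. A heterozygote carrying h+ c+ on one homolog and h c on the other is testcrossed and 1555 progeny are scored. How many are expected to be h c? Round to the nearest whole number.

A map distance of 33 cM corresponds to a recombination frequency of 0.330.
The F1 is h+ c+ / h c, so h c is a parental gamete class with expected frequency (1 − r)/2 = 0.670/2 = 0.3350.
Expected number = 0.3350 × 1555 = 520.92 ≈ 521.

521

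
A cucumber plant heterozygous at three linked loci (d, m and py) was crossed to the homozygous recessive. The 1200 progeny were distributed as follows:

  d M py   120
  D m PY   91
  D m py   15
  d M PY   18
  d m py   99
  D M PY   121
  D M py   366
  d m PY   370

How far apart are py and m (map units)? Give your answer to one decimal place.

21.1 map units

The two most frequent reciprocal classes, D M py and d m PY, are the parental types, so the F1 was D M py / d m PY.
The two rarest classes, D m py and d M PY, are the double crossovers. Comparing them with the parentals, only the m allele has switched, so m is the middle locus and the order is py – m – d.
Crossovers in the py–m interval produce the single-crossover classes D M PY and d m py (121 + 99 = 220) plus the double crossovers (33).
RF(py–m) = (220 + 33) / 1200 = 253/1200 = 0.2108 → 21.1 map units.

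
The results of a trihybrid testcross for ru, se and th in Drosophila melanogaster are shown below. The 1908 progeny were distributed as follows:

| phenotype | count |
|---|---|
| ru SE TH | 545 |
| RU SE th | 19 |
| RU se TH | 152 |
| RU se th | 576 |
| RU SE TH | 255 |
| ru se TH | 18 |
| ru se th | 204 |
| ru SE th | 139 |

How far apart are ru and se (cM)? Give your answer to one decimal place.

26.0 cM

The two most frequent reciprocal classes, RU se th and ru SE TH, are the parental types, so the F1 was RU se th / ru SE TH.
The two rarest classes, RU SE th and ru se TH, are the double crossovers. Comparing them with the parentals, only the se allele has switched, so se is the middle locus and the order is th – se – ru.
Crossovers in the se–ru interval produce the single-crossover classes ru se th and RU SE TH (204 + 255 = 459) plus the double crossovers (37).
RF(se–ru) = (459 + 37) / 1908 = 496/1908 = 0.2600 → 26.0 cM.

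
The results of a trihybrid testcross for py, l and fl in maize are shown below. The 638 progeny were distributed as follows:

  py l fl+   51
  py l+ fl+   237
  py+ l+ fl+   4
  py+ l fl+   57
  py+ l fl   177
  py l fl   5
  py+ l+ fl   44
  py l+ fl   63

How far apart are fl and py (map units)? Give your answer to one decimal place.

20.2 map units

The two most frequent reciprocal classes, py l+ fl+ and py+ l fl, are the parental types, so the F1 was py l+ fl+ / py+ l fl.
The two rarest classes, py+ l+ fl+ and py l fl, are the double crossovers. Comparing them with the parentals, only the py allele has switched, so py is the middle locus and the order is l – py – fl.
Crossovers in the py–fl interval produce the single-crossover classes py l+ fl and py+ l fl+ (63 + 57 = 120) plus the double crossovers (9).
RF(py–fl) = (120 + 9) / 638 = 129/638 = 0.2022 → 20.2 map units.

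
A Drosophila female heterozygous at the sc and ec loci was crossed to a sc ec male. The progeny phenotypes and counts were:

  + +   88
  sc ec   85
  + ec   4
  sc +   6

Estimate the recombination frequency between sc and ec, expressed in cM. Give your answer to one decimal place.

The two most frequent classes, + + (88) and sc ec (85), are the parental types, so the F1 was + + / sc ec.
The recombinant classes are + ec and sc +: 4 + 6 = 10.
Recombination frequency = 10/183 = 0.0546 ≈ 5.5%, i.e. 5.5 cM.

5.5 cM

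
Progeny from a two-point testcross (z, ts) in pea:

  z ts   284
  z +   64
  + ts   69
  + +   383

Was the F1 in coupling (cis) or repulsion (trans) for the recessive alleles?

cis

The two most frequent classes are + + (383) and z ts (284); these are the parental (non-recombinant) types.
So the F1 carried + + on one chromosome and z ts on the other — the recessive alleles are on the same chromosome (cis / coupling).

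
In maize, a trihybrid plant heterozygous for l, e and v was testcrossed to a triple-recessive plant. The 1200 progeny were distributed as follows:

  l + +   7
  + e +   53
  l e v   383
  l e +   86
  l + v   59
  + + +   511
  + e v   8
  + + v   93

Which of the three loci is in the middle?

The two most frequent reciprocal classes, + + + and l e v, are the parental types, so the F1 was + + + / l e v.
The two rarest classes, l + + and + e v, are the double crossovers. Comparing them with the parentals, only the l allele has switched, so l is the middle locus and the order is e – l – v.

l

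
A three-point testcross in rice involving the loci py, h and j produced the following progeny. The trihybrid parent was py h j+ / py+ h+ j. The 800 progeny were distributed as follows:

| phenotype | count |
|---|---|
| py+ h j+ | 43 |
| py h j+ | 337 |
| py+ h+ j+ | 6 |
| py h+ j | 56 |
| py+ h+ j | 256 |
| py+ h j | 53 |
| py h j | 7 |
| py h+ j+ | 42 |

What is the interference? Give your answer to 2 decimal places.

The two rarest classes, py h j and py+ h+ j+, are the double crossovers. Comparing them with the parentals, only the j allele has switched, so j is the middle locus and the order is h – j – py.
h–j: (95 + 13)/800 = 0.1350; j–py: (99 + 13)/800 = 0.1400.
Expected DCO frequency = 0.1350 × 0.1400 ≈ 0.01890; observed = 13/800 ≈ 0.01625.
Coefficient of coincidence = 0.01625/0.01890 ≈ 0.86; interference = 1 − 0.86 = 0.14.

0.14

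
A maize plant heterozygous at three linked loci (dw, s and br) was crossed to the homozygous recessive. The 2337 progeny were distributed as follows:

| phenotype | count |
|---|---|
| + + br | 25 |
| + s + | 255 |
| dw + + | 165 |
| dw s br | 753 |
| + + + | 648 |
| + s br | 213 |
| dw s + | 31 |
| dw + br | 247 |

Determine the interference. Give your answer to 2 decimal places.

0.46

The two most frequent reciprocal classes, dw s br and + + +, are the parental types, so the F1 was dw s br / + + +.
The two rarest classes, dw s + and + + br, are the double crossovers. Comparing them with the parentals, only the br allele has switched, so br is the middle locus and the order is dw – br – s.
dw–br: (378 + 56)/2337 = 0.1857; br–s: (502 + 56)/2337 = 0.2388.
Expected DCO frequency = 0.1857 × 0.2388 ≈ 0.04435; observed = 56/2337 ≈ 0.02396.
Coefficient of coincidence = 0.02396/0.04435 ≈ 0.54; interference = 1 − 0.54 = 0.46.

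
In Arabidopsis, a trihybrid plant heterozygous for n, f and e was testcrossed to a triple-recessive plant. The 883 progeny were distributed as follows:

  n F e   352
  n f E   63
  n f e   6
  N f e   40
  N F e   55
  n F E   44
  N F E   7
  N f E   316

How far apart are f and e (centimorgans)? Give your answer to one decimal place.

The two most frequent reciprocal classes, n F e and N f E, are the parental types, so the F1 was n F e / N f E.
The two rarest classes, n f e and N F E, are the double crossovers. Comparing them with the parentals, only the f allele has switched, so f is the middle locus and the order is n – f – e.
Crossovers in the f–e interval produce the single-crossover classes n F E and N f e (44 + 40 = 84) plus the double crossovers (13).
RF(f–e) = (84 + 13) / 883 = 97/883 = 0.1099 → 11.0 centimorgans.

11.0 centimorgans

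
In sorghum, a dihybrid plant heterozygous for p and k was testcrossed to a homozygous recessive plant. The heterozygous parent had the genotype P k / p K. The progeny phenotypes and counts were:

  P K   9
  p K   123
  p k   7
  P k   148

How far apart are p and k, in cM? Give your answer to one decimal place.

The recombinant classes are P K and p k: 9 + 7 = 16.
Recombination frequency = 16/287 = 0.0557 ≈ 5.6%, i.e. 5.6 cM.

5.6 cM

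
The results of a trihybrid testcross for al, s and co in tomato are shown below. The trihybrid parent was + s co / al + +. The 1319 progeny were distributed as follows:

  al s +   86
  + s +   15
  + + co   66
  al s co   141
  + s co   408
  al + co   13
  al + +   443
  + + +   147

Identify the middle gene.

co

The two rarest classes, + s + and al + co, are the double crossovers. Comparing them with the parentals, only the co allele has switched, so co is the middle locus and the order is al – co – s.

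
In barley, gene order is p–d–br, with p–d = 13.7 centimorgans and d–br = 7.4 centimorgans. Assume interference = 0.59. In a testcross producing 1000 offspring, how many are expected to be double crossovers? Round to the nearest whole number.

4

Map distances give recombination frequencies of 0.137 and 0.074 for the two intervals.
With interference 0.59 (so coincidence = 0.41), expected double-crossover frequency = 0.137 × 0.074 × 0.41 = 0.00416.
Expected number = 0.00416 × 1000 = 4.16 ≈ 4.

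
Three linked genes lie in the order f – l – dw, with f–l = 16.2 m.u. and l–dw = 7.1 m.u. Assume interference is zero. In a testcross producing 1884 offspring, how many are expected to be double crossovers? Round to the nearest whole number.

22

Map distances give recombination frequencies of 0.162 and 0.071 for the two intervals.
With no interference, expected double-crossover frequency = 0.162 × 0.071 = 0.01150.
Expected number = 0.01150 × 1884 = 21.67 ≈ 22.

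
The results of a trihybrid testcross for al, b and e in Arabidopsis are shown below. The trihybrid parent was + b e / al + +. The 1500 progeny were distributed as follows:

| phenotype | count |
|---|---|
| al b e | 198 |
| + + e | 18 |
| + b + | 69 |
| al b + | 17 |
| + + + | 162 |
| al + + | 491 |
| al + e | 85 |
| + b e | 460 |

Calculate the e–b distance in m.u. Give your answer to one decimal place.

The two rarest classes, + + e and al b +, are the double crossovers. Comparing them with the parentals, only the b allele has switched, so b is the middle locus and the order is al – b – e.
Crossovers in the b–e interval produce the single-crossover classes + b + and al + e (69 + 85 = 154) plus the double crossovers (35).
RF(b–e) = (154 + 35) / 1500 = 189/1500 = 0.1260 → 12.6 m.u.

12.6 m.u.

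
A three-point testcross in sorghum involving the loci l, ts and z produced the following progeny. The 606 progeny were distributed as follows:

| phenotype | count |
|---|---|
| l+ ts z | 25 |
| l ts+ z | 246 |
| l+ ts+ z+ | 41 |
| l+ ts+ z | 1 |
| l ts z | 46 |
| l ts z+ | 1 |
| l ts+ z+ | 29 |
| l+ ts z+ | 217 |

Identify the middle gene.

The two most frequent reciprocal classes, l+ ts z+ and l ts+ z, are the parental types, so the F1 was l+ ts z+ / l ts+ z.
The two rarest classes, l ts z+ and l+ ts+ z, are the double crossovers. Comparing them with the parentals, only the l allele has switched, so l is the middle locus and the order is z – l – ts.

l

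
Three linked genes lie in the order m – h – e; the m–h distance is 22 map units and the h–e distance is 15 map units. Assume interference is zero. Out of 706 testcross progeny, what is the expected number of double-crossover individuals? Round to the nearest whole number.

Map distances give recombination frequencies of 0.220 and 0.150 for the two intervals.
With no interference, expected double-crossover frequency = 0.220 × 0.150 = 0.03300.
Expected number = 0.03300 × 706 = 23.30 ≈ 23.

23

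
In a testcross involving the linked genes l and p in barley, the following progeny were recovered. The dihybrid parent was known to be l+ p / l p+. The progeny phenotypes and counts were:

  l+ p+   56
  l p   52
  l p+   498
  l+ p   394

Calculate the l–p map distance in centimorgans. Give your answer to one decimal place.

10.8 centimorgans

The recombinant classes are l+ p+ and l p: 56 + 52 = 108.
Recombination frequency = 108/1000 = 0.1080 ≈ 10.8%, i.e. 10.8 centimorgans.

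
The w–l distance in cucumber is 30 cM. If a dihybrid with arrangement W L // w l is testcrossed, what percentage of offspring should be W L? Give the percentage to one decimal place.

A map distance of 30 cM corresponds to a recombination frequency of 0.300.
The F1 is W L / w l, so W L is a parental gamete class with expected frequency (1 − r)/2 = 0.700/2 = 0.3500.
That is 0.3500 = 35.0% of the progeny.

35.0%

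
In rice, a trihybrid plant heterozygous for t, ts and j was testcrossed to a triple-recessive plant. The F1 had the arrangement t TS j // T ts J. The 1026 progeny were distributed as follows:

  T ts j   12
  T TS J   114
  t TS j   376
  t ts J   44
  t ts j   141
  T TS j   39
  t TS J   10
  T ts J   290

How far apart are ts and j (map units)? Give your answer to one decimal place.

27.0 map units

The two rarest classes, t TS J and T ts j, are the double crossovers. Comparing them with the parentals, only the j allele has switched, so j is the middle locus and the order is ts – j – t.
Crossovers in the ts–j interval produce the single-crossover classes t ts j and T TS J (141 + 114 = 255) plus the double crossovers (22).
RF(ts–j) = (255 + 22) / 1026 = 277/1026 = 0.2700 → 27.0 map units.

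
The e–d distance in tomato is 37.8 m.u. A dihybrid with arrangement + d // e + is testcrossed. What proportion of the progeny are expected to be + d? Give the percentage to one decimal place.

31.1%

A map distance of 37.8 m.u. corresponds to a recombination frequency of 0.378.
The F1 is + d / e +, so + d is a parental gamete class with expected frequency (1 − r)/2 = 0.622/2 = 0.3110.
That is 0.3110 = 31.1% of the progeny.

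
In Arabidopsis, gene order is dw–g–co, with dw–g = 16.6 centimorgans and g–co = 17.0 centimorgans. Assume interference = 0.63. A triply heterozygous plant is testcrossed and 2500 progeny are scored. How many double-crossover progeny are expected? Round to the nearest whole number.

26

Map distances give recombination frequencies of 0.166 and 0.170 for the two intervals.
With interference 0.63 (so coincidence = 0.37), expected double-crossover frequency = 0.166 × 0.170 × 0.37 = 0.01044.
Expected number = 0.01044 × 2500 = 26.10 ≈ 26.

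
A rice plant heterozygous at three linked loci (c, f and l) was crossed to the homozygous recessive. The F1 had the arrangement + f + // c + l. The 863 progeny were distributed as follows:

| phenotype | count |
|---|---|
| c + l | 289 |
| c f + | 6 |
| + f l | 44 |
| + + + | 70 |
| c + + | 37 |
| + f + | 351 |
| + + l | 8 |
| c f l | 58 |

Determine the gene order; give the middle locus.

c

The two rarest classes, c f + and + + l, are the double crossovers. Comparing them with the parentals, only the c allele has switched, so c is the middle locus and the order is l – c – f.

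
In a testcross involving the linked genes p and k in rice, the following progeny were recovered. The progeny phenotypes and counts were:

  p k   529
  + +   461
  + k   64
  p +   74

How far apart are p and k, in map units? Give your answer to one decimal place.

12.2 map units

The two most frequent classes, + + (461) and p k (529), are the parental types, so the F1 was + + / p k.
The recombinant classes are + k and p +: 64 + 74 = 138.
Recombination frequency = 138/1128 = 0.1223 ≈ 12.2%, i.e. 12.2 map units.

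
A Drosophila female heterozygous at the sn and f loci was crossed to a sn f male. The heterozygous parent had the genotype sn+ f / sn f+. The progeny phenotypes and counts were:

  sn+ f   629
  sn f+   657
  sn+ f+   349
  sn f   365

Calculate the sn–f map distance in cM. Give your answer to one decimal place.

35.7 cM

The recombinant classes are sn+ f+ and sn f: 349 + 365 = 714.
Recombination frequency = 714/2000 = 0.3570 ≈ 35.7%, i.e. 35.7 cM.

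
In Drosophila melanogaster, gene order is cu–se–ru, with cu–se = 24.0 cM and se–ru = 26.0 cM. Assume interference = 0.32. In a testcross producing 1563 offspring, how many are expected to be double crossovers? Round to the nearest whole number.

Map distances give recombination frequencies of 0.240 and 0.260 for the two intervals.
With interference 0.32 (so coincidence = 0.68), expected double-crossover frequency = 0.240 × 0.260 × 0.68 = 0.04243.
Expected number = 0.04243 × 1563 = 66.32 ≈ 66.

66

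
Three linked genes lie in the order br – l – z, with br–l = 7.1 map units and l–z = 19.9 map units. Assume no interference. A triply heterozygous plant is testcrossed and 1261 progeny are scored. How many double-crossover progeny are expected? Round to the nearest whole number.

18

Map distances give recombination frequencies of 0.071 and 0.199 for the two intervals.
With no interference, expected double-crossover frequency = 0.071 × 0.199 = 0.01413.
Expected number = 0.01413 × 1261 = 17.82 ≈ 18.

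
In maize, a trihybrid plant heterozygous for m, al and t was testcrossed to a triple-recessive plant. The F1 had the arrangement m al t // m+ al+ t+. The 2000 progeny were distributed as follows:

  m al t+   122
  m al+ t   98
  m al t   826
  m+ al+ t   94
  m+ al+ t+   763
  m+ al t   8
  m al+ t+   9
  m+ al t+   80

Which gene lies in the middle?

The two rarest classes, m+ al t and m al+ t+, are the double crossovers. Comparing them with the parentals, only the m allele has switched, so m is the middle locus and the order is t – m – al.

m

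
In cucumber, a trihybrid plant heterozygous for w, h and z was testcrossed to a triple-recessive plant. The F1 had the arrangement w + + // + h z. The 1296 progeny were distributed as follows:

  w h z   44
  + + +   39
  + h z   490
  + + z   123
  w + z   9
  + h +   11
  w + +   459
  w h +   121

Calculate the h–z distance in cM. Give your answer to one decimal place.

20.4 cM

The two rarest classes, w + z and + h +, are the double crossovers. Comparing them with the parentals, only the z allele has switched, so z is the middle locus and the order is h – z – w.
Crossovers in the h–z interval produce the single-crossover classes w h + and + + z (121 + 123 = 244) plus the double crossovers (20).
RF(h–z) = (244 + 20) / 1296 = 264/1296 = 0.2037 → 20.4 cM.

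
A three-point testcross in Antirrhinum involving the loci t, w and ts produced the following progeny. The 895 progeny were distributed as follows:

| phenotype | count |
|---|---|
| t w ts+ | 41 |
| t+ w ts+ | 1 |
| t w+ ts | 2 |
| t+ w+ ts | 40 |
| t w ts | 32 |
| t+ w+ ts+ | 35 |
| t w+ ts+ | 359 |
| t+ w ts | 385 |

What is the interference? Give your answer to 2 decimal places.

0.54

The two most frequent reciprocal classes, t w+ ts+ and t+ w ts, are the parental types, so the F1 was t w+ ts+ / t+ w ts.
The two rarest classes, t w+ ts and t+ w ts+, are the double crossovers. Comparing them with the parentals, only the ts allele has switched, so ts is the middle locus and the order is t – ts – w.
t–ts: (67 + 3)/895 = 0.0782; ts–w: (81 + 3)/895 = 0.0939.
Expected DCO frequency = 0.0782 × 0.0939 ≈ 0.00734; observed = 3/895 ≈ 0.00335.
Coefficient of coincidence = 0.00335/0.00734 ≈ 0.46; interference = 1 − 0.46 = 0.54.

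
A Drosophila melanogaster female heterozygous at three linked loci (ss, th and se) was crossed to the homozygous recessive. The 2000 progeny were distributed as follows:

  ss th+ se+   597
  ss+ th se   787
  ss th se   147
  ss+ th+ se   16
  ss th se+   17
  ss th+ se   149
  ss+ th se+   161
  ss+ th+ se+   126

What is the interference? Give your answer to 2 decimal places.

The two most frequent reciprocal classes, ss+ th se and ss th+ se+, are the parental types, so the F1 was ss+ th se / ss th+ se+.
The two rarest classes, ss+ th+ se and ss th se+, are the double crossovers. Comparing them with the parentals, only the th allele has switched, so th is the middle locus and the order is ss – th – se.
ss–th: (273 + 33)/2000 = 0.1530; th–se: (310 + 33)/2000 = 0.1715.
Expected DCO frequency = 0.1530 × 0.1715 ≈ 0.02624; observed = 33/2000 ≈ 0.01650.
Coefficient of coincidence = 0.01650/0.02624 ≈ 0.63; interference = 1 − 0.63 = 0.37.

0.37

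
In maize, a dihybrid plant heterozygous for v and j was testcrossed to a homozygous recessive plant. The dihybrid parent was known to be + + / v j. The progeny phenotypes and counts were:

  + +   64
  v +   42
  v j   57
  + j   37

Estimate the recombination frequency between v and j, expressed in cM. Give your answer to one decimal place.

The recombinant classes are + j and v +: 37 + 42 = 79.
Recombination frequency = 79/200 = 0.3950 ≈ 39.5%, i.e. 39.5 cM.

39.5 cM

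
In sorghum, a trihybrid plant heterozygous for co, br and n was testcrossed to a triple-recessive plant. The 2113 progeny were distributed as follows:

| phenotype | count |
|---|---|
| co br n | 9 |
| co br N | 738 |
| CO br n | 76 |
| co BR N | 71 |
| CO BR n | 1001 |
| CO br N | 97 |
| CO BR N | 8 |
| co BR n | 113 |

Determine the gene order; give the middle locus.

The two most frequent reciprocal classes, co br N and CO BR n, are the parental types, so the F1 was co br N / CO BR n.
The two rarest classes, co br n and CO BR N, are the double crossovers. Comparing them with the parentals, only the n allele has switched, so n is the middle locus and the order is co – n – br.

n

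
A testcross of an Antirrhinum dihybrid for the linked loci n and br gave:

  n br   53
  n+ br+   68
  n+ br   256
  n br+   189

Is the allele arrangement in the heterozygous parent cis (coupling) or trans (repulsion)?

trans

The two most frequent classes are n+ br (256) and n br+ (189); these are the parental (non-recombinant) types.
So the F1 carried n+ br on one chromosome and n br+ on the other — the recessive alleles are on opposite chromosomes (trans / repulsion).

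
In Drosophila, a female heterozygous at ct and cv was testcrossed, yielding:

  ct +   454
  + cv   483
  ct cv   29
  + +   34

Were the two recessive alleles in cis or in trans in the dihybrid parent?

The two most frequent classes are + cv (483) and ct + (454); these are the parental (non-recombinant) types.
So the F1 carried + cv on one chromosome and ct + on the other — the recessive alleles are on opposite chromosomes (trans / repulsion).

trans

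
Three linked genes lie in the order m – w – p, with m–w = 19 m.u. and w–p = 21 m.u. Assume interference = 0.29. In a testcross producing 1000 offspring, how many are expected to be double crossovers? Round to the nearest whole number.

Map distances give recombination frequencies of 0.190 and 0.210 for the two intervals.
With interference 0.29 (so coincidence = 0.71), expected double-crossover frequency = 0.190 × 0.210 × 0.71 = 0.02833.
Expected number = 0.02833 × 1000 = 28.33 ≈ 28.

28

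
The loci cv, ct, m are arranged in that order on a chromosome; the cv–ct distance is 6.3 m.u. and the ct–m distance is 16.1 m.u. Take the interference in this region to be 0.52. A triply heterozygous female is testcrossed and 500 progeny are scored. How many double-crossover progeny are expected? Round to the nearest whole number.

Map distances give recombination frequencies of 0.063 and 0.161 for the two intervals.
With interference 0.52 (so coincidence = 0.48), expected double-crossover frequency = 0.063 × 0.161 × 0.48 = 0.00487.
Expected number = 0.00487 × 500 = 2.43 ≈ 2.

2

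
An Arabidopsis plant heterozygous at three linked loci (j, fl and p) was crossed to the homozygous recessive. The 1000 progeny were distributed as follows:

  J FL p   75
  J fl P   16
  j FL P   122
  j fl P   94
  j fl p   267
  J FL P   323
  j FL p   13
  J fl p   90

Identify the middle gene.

The two most frequent reciprocal classes, J FL P and j fl p, are the parental types, so the F1 was J FL P / j fl p.
The two rarest classes, J fl P and j FL p, are the double crossovers. Comparing them with the parentals, only the fl allele has switched, so fl is the middle locus and the order is p – fl – j.

fl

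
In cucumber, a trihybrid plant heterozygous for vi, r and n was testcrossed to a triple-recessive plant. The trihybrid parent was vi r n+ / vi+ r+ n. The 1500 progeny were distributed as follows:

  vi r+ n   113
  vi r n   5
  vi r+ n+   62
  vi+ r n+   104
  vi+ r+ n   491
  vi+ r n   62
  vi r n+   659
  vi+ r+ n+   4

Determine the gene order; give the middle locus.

n

The two rarest classes, vi r n and vi+ r+ n+, are the double crossovers. Comparing them with the parentals, only the n allele has switched, so n is the middle locus and the order is r – n – vi.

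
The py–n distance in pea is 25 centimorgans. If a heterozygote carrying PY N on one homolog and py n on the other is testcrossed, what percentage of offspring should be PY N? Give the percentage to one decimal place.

A map distance of 25 centimorgans corresponds to a recombination frequency of 0.250.
The F1 is PY N / py n, so PY N is a parental gamete class with expected frequency (1 − r)/2 = 0.750/2 = 0.3750.
That is 0.3750 = 37.5% of the progeny.

37.5%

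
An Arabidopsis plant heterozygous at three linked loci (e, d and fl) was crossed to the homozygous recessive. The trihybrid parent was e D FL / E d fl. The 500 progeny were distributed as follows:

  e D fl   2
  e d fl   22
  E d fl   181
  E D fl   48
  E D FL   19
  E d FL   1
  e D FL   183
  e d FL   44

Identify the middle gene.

fl

The two rarest classes, e D fl and E d FL, are the double crossovers. Comparing them with the parentals, only the fl allele has switched, so fl is the middle locus and the order is e – fl – d.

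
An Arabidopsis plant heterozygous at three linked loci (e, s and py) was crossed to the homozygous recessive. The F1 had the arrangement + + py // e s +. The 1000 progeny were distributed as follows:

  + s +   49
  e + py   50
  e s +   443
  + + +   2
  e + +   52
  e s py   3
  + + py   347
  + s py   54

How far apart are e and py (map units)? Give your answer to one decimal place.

The two rarest classes, + + + and e s py, are the double crossovers. Comparing them with the parentals, only the py allele has switched, so py is the middle locus and the order is s – py – e.
Crossovers in the py–e interval produce the single-crossover classes e + py and + s + (50 + 49 = 99) plus the double crossovers (5).
RF(py–e) = (99 + 5) / 1000 = 104/1000 = 0.1040 → 10.4 map units.

10.4 map units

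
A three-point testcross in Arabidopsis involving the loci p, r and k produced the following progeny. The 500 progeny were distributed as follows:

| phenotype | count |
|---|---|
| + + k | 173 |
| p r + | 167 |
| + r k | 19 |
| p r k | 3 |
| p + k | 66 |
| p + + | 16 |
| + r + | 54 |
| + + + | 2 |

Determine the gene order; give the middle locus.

The two most frequent reciprocal classes, p r + and + + k, are the parental types, so the F1 was p r + / + + k.
The two rarest classes, p r k and + + +, are the double crossovers. Comparing them with the parentals, only the k allele has switched, so k is the middle locus and the order is r – k – p.

k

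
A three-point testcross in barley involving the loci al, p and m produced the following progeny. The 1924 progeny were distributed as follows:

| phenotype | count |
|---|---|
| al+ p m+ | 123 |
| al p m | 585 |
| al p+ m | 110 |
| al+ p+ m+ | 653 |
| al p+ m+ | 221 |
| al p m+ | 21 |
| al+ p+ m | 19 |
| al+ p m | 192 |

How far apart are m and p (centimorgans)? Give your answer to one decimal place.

14.2 centimorgans

The two most frequent reciprocal classes, al+ p+ m+ and al p m, are the parental types, so the F1 was al+ p+ m+ / al p m.
The two rarest classes, al+ p+ m and al p m+, are the double crossovers. Comparing them with the parentals, only the m allele has switched, so m is the middle locus and the order is p – m – al.
Crossovers in the p–m interval produce the single-crossover classes al+ p m+ and al p+ m (123 + 110 = 233) plus the double crossovers (40).
RF(p–m) = (233 + 40) / 1924 = 273/1924 = 0.1419 → 14.2 centimorgans.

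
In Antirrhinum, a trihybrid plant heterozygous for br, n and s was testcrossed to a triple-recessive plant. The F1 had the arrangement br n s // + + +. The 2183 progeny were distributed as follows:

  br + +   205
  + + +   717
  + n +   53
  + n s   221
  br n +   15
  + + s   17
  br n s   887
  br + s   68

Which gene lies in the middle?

The two rarest classes, br n + and + + s, are the double crossovers. Comparing them with the parentals, only the s allele has switched, so s is the middle locus and the order is br – s – n.

s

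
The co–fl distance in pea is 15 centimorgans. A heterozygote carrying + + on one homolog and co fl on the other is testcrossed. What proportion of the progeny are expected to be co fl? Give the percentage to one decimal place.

42.5%

A map distance of 15 centimorgans corresponds to a recombination frequency of 0.150.
The F1 is + + / co fl, so co fl is a parental gamete class with expected frequency (1 − r)/2 = 0.850/2 = 0.4250.
That is 0.4250 = 42.5% of the progeny.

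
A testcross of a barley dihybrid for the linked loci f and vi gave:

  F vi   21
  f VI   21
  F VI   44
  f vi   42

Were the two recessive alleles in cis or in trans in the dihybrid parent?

cis

The two most frequent classes are F VI (44) and f vi (42); these are the parental (non-recombinant) types.
So the F1 carried F VI on one chromosome and f vi on the other — the recessive alleles are on the same chromosome (cis / coupling).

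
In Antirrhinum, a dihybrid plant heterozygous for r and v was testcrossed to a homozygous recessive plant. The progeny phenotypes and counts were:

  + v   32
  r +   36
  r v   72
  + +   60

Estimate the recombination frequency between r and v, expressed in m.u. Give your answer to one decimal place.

34.0 m.u.

The two most frequent classes, + + (60) and r v (72), are the parental types, so the F1 was + + / r v.
The recombinant classes are + v and r +: 32 + 36 = 68.
Recombination frequency = 68/200 = 0.3400 ≈ 34.0%, i.e. 34.0 m.u.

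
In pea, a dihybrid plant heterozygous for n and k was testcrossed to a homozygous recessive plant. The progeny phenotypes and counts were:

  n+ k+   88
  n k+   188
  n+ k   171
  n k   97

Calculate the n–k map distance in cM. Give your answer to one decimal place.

34.0 cM

The two most frequent classes, n+ k (171) and n k+ (188), are the parental types, so the F1 was n+ k / n k+.
The recombinant classes are n+ k+ and n k: 88 + 97 = 185.
Recombination frequency = 185/544 = 0.3401 ≈ 34.0%, i.e. 34.0 cM.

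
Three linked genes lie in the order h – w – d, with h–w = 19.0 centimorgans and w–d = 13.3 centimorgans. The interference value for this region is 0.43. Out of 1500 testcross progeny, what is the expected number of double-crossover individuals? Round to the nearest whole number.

Map distances give recombination frequencies of 0.190 and 0.133 for the two intervals.
With interference 0.43 (so coincidence = 0.57), expected double-crossover frequency = 0.190 × 0.133 × 0.57 = 0.01440.
Expected number = 0.01440 × 1500 = 21.61 ≈ 22.

22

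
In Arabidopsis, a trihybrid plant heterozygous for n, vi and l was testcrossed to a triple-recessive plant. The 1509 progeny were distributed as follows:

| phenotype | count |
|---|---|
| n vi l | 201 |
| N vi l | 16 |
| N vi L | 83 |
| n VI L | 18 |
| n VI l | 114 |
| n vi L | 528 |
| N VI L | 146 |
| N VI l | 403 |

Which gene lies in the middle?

vi

The two most frequent reciprocal classes, N VI l and n vi L, are the parental types, so the F1 was N VI l / n vi L.
The two rarest classes, N vi l and n VI L, are the double crossovers. Comparing them with the parentals, only the vi allele has switched, so vi is the middle locus and the order is l – vi – n.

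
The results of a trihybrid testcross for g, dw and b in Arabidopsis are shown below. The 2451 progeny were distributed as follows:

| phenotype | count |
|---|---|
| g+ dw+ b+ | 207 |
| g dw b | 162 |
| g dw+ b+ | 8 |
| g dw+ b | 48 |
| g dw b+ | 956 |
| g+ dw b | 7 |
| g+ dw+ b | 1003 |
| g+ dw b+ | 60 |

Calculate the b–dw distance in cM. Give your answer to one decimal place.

The two most frequent reciprocal classes, g+ dw+ b and g dw b+, are the parental types, so the F1 was g+ dw+ b / g dw b+.
The two rarest classes, g+ dw b and g dw+ b+, are the double crossovers. Comparing them with the parentals, only the dw allele has switched, so dw is the middle locus and the order is b – dw – g.
Crossovers in the b–dw interval produce the single-crossover classes g+ dw+ b+ and g dw b (207 + 162 = 369) plus the double crossovers (15).
RF(b–dw) = (369 + 15) / 2451 = 384/2451 = 0.1567 → 15.7 cM.

15.7 cM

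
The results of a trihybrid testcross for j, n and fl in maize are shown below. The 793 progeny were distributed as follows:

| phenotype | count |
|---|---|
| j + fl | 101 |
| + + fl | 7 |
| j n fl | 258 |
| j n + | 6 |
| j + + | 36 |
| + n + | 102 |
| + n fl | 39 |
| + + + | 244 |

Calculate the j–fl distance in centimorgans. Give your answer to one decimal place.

11.1 centimorgans

The two most frequent reciprocal classes, + + + and j n fl, are the parental types, so the F1 was + + + / j n fl.
The two rarest classes, + + fl and j n +, are the double crossovers. Comparing them with the parentals, only the fl allele has switched, so fl is the middle locus and the order is j – fl – n.
Crossovers in the j–fl interval produce the single-crossover classes j + + and + n fl (36 + 39 = 75) plus the double crossovers (13).
RF(j–fl) = (75 + 13) / 793 = 88/793 = 0.1110 → 11.1 centimorgans.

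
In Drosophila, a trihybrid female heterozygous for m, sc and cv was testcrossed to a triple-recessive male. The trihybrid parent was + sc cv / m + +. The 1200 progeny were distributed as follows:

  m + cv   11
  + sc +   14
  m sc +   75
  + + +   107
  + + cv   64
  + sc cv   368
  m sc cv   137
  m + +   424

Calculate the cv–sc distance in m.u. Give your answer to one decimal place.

13.7 m.u.

The two rarest classes, + sc + and m + cv, are the double crossovers. Comparing them with the parentals, only the cv allele has switched, so cv is the middle locus and the order is sc – cv – m.
Crossovers in the sc–cv interval produce the single-crossover classes + + cv and m sc + (64 + 75 = 139) plus the double crossovers (25).
RF(sc–cv) = (139 + 25) / 1200 = 164/1200 = 0.1367 → 13.7 m.u.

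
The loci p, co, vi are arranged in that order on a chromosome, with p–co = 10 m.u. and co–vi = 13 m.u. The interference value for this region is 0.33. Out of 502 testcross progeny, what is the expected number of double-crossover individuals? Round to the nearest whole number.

Map distances give recombination frequencies of 0.100 and 0.130 for the two intervals.
With interference 0.33 (so coincidence = 0.67), expected double-crossover frequency = 0.100 × 0.130 × 0.67 = 0.00871.
Expected number = 0.00871 × 502 = 4.37 ≈ 4.

4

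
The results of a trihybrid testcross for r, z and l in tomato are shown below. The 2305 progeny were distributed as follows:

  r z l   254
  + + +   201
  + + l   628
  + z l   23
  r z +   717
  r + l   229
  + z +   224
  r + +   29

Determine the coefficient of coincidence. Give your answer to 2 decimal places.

0.47

The two most frequent reciprocal classes, r z + and + + l, are the parental types, so the F1 was r z + / + + l.
The two rarest classes, r + + and + z l, are the double crossovers. Comparing them with the parentals, only the z allele has switched, so z is the middle locus and the order is r – z – l.
r–z: (453 + 52)/2305 = 0.2191; z–l: (455 + 52)/2305 = 0.2200.
Expected DCO frequency = 0.2191 × 0.2200 ≈ 0.04820; observed = 52/2305 ≈ 0.02256.
Coefficient of coincidence = 0.02256/0.04820 ≈ 0.47.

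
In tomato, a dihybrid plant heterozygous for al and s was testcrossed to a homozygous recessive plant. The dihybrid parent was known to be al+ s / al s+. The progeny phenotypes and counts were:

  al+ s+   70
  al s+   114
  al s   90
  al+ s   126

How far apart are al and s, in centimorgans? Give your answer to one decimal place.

40.0 centimorgans

The recombinant classes are al+ s+ and al s: 70 + 90 = 160.
Recombination frequency = 160/400 = 0.4000 ≈ 40.0%, i.e. 40.0 centimorgans.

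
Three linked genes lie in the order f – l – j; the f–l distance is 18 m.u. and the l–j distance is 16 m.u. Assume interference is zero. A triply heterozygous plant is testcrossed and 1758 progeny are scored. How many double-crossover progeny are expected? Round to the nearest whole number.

Map distances give recombination frequencies of 0.180 and 0.160 for the two intervals.
With no interference, expected double-crossover frequency = 0.180 × 0.160 = 0.02880.
Expected number = 0.02880 × 1758 = 50.63 ≈ 51.

51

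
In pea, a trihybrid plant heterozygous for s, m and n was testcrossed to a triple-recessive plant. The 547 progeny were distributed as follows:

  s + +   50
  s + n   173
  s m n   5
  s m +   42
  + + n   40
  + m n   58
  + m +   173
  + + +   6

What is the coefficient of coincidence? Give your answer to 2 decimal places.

0.54

The two most frequent reciprocal classes, + m + and s + n, are the parental types, so the F1 was + m + / s + n.
The two rarest classes, + + + and s m n, are the double crossovers. Comparing them with the parentals, only the m allele has switched, so m is the middle locus and the order is n – m – s.
n–m: (108 + 11)/547 = 0.2176; m–s: (82 + 11)/547 = 0.1700.
Expected DCO frequency = 0.2176 × 0.1700 ≈ 0.03699; observed = 11/547 ≈ 0.02011.
Coefficient of coincidence = 0.02011/0.03699 ≈ 0.54.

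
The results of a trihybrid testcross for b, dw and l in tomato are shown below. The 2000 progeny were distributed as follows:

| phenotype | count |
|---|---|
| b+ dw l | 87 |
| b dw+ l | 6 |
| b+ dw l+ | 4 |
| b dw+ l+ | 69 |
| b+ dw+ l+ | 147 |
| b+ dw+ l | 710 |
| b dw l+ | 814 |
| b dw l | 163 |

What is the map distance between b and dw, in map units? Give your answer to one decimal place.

The two most frequent reciprocal classes, b+ dw+ l and b dw l+, are the parental types, so the F1 was b+ dw+ l / b dw l+.
The two rarest classes, b dw+ l and b+ dw l+, are the double crossovers. Comparing them with the parentals, only the b allele has switched, so b is the middle locus and the order is l – b – dw.
Crossovers in the b–dw interval produce the single-crossover classes b+ dw l and b dw+ l+ (87 + 69 = 156) plus the double crossovers (10).
RF(b–dw) = (156 + 10) / 2000 = 166/2000 = 0.0830 → 8.3 map units.

8.3 map units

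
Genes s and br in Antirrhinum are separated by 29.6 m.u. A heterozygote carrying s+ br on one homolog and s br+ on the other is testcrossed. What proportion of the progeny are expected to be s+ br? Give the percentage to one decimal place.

A map distance of 29.6 m.u. corresponds to a recombination frequency of 0.296.
The F1 is s+ br / s br+, so s+ br is a parental gamete class with expected frequency (1 − r)/2 = 0.704/2 = 0.3520.
That is 0.3520 = 35.2% of the progeny.

35.2%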